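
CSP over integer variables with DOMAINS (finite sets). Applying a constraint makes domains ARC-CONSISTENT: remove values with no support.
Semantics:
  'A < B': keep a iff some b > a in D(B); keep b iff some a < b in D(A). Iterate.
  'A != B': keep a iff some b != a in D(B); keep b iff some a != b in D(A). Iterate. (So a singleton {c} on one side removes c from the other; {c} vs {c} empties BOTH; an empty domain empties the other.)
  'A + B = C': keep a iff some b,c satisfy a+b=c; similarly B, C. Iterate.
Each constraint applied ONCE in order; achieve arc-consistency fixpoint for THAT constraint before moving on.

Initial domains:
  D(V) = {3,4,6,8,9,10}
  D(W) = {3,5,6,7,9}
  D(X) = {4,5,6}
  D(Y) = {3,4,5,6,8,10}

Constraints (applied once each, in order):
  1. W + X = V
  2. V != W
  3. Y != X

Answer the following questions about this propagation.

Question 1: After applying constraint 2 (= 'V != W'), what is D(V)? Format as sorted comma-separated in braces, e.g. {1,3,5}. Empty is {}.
Constraint 1 (W + X = V) on D(W)={3,5,6,7,9} D(X)={4,5,6} D(V)={3,4,6,8,9,10}: W {3,5,6,7,9}->{3,5,6}; V {3,4,6,8,9,10}->{8,9,10}
Constraint 2 (V != W) on D(V)={8,9,10} D(W)={3,5,6}: no change
So after constraint 2: D(V) = {8,9,10}

Answer: {8,9,10}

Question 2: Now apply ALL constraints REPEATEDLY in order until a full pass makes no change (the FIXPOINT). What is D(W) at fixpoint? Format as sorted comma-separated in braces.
pass 0 (initial): D(W)={3,5,6,7,9}
pass 1: V {3,4,6,8,9,10}->{8,9,10}; W {3,5,6,7,9}->{3,5,6}
pass 2: no change
Fixpoint after 2 passes: D(W) = {3,5,6}

Answer: {3,5,6}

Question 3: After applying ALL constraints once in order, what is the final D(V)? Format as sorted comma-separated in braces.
Constraint 1 (W + X = V) on D(W)={3,5,6,7,9} D(X)={4,5,6} D(V)={3,4,6,8,9,10}: W {3,5,6,7,9}->{3,5,6}; V {3,4,6,8,9,10}->{8,9,10}
Constraint 2 (V != W) on D(V)={8,9,10} D(W)={3,5,6}: no change
Constraint 3 (Y != X) on D(Y)={3,4,5,6,8,10} D(X)={4,5,6}: no change
So after all 3 constraints: D(V) = {8,9,10}

Answer: {8,9,10}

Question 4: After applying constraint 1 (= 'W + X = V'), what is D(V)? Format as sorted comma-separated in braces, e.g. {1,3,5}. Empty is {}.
Constraint 1 (W + X = V) on D(W)={3,5,6,7,9} D(X)={4,5,6} D(V)={3,4,6,8,9,10}: W {3,5,6,7,9}->{3,5,6}; V {3,4,6,8,9,10}->{8,9,10}
So after constraint 1: D(V) = {8,9,10}

Answer: {8,9,10}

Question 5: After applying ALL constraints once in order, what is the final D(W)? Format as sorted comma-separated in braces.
Constraint 1 (W + X = V) on D(W)={3,5,6,7,9} D(X)={4,5,6} D(V)={3,4,6,8,9,10}: W {3,5,6,7,9}->{3,5,6}; V {3,4,6,8,9,10}->{8,9,10}
Constraint 2 (V != W) on D(V)={8,9,10} D(W)={3,5,6}: no change
Constraint 3 (Y != X) on D(Y)={3,4,5,6,8,10} D(X)={4,5,6}: no change
So after all 3 constraints: D(W) = {3,5,6}

Answer: {3,5,6}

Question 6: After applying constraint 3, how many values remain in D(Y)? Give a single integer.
Constraint 1 (W + X = V) on D(W)={3,5,6,7,9} D(X)={4,5,6} D(V)={3,4,6,8,9,10}: W {3,5,6,7,9}->{3,5,6}; V {3,4,6,8,9,10}->{8,9,10}
Constraint 2 (V != W) on D(V)={8,9,10} D(W)={3,5,6}: no change
Constraint 3 (Y != X) on D(Y)={3,4,5,6,8,10} D(X)={4,5,6}: no change
So after constraint 3: D(Y)={3,4,5,6,8,10}, size = 6

Answer: 6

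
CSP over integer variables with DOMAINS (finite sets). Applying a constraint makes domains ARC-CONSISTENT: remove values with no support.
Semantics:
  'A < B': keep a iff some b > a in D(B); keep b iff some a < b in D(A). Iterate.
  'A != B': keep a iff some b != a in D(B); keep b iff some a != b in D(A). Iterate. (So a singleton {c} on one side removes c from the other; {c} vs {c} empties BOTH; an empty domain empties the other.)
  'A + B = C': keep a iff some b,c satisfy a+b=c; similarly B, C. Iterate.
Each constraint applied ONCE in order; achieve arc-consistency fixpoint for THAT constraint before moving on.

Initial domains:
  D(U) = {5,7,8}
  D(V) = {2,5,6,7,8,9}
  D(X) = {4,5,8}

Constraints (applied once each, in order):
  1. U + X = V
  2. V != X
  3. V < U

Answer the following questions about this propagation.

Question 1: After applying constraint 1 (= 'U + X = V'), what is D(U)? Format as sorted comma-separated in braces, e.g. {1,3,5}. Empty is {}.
Constraint 1 (U + X = V) on D(U)={5,7,8} D(X)={4,5,8} D(V)={2,5,6,7,8,9}: U {5,7,8}->{5}; X {4,5,8}->{4}; V {2,5,6,7,8,9}->{9}
So after constraint 1: D(U) = {5}

Answer: {5}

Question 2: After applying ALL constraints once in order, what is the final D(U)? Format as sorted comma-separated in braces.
Answer: {}

Derivation:
Constraint 1 (U + X = V) on D(U)={5,7,8} D(X)={4,5,8} D(V)={2,5,6,7,8,9}: U {5,7,8}->{5}; X {4,5,8}->{4}; V {2,5,6,7,8,9}->{9}
Constraint 2 (V != X) on D(V)={9} D(X)={4}: no change
Constraint 3 (V < U) on D(V)={9} D(U)={5}: V {9}->{}; U {5}->{}
So after all 3 constraints: D(U) = {}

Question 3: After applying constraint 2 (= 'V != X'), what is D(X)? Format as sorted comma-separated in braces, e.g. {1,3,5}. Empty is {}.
Answer: {4}

Derivation:
Constraint 1 (U + X = V) on D(U)={5,7,8} D(X)={4,5,8} D(V)={2,5,6,7,8,9}: U {5,7,8}->{5}; X {4,5,8}->{4}; V {2,5,6,7,8,9}->{9}
Constraint 2 (V != X) on D(V)={9} D(X)={4}: no change
So after constraint 2: D(X) = {4}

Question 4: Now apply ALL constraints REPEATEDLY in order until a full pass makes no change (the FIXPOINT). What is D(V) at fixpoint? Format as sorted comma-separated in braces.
Answer: {}

Derivation:
pass 0 (initial): D(V)={2,5,6,7,8,9}
pass 1: U {5,7,8}->{}; V {2,5,6,7,8,9}->{}; X {4,5,8}->{4}
pass 2: X {4}->{}
pass 3: no change
Fixpoint after 3 passes: D(V) = {}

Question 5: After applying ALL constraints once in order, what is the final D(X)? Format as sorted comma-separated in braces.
Constraint 1 (U + X = V) on D(U)={5,7,8} D(X)={4,5,8} D(V)={2,5,6,7,8,9}: U {5,7,8}->{5}; X {4,5,8}->{4}; V {2,5,6,7,8,9}->{9}
Constraint 2 (V != X) on D(V)={9} D(X)={4}: no change
Constraint 3 (V < U) on D(V)={9} D(U)={5}: V {9}->{}; U {5}->{}
So after all 3 constraints: D(X) = {4}

Answer: {4}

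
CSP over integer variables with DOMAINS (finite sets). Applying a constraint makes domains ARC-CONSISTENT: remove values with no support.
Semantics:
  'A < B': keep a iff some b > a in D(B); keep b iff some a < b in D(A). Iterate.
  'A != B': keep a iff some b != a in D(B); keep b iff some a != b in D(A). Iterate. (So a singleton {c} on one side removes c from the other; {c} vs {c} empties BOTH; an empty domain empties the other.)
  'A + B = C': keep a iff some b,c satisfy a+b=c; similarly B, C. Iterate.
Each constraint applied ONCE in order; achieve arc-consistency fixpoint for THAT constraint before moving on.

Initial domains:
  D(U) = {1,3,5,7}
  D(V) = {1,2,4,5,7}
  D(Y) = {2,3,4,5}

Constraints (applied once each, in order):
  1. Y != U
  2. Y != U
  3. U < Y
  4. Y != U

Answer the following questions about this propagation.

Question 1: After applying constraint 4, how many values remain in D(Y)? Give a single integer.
Constraint 1 (Y != U) on D(Y)={2,3,4,5} D(U)={1,3,5,7}: no change
Constraint 2 (Y != U) on D(Y)={2,3,4,5} D(U)={1,3,5,7}: no change
Constraint 3 (U < Y) on D(U)={1,3,5,7} D(Y)={2,3,4,5}: U {1,3,5,7}->{1,3}
Constraint 4 (Y != U) on D(Y)={2,3,4,5} D(U)={1,3}: no change
So after constraint 4: D(Y)={2,3,4,5}, size = 4

Answer: 4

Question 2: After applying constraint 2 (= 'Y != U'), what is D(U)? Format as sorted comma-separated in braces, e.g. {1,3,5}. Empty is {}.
Answer: {1,3,5,7}

Derivation:
Constraint 1 (Y != U) on D(Y)={2,3,4,5} D(U)={1,3,5,7}: no change
Constraint 2 (Y != U) on D(Y)={2,3,4,5} D(U)={1,3,5,7}: no change
So after constraint 2: D(U) = {1,3,5,7}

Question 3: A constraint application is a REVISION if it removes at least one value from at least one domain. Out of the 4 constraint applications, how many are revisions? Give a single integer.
Constraint 1 (Y != U) on D(Y)={2,3,4,5} D(U)={1,3,5,7}: no change => not a revision
Constraint 2 (Y != U) on D(Y)={2,3,4,5} D(U)={1,3,5,7}: no change => not a revision
Constraint 3 (U < Y) on D(U)={1,3,5,7} D(Y)={2,3,4,5}: U {1,3,5,7}->{1,3} => REVISION
Constraint 4 (Y != U) on D(Y)={2,3,4,5} D(U)={1,3}: no change => not a revision
Total revisions = 1

Answer: 1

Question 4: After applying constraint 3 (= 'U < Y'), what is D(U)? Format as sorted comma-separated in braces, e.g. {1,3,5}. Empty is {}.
Constraint 1 (Y != U) on D(Y)={2,3,4,5} D(U)={1,3,5,7}: no change
Constraint 2 (Y != U) on D(Y)={2,3,4,5} D(U)={1,3,5,7}: no change
Constraint 3 (U < Y) on D(U)={1,3,5,7} D(Y)={2,3,4,5}: U {1,3,5,7}->{1,3}
So after constraint 3: D(U) = {1,3}

Answer: {1,3}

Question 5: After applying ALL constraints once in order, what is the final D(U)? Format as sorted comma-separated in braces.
Answer: {1,3}

Derivation:
Constraint 1 (Y != U) on D(Y)={2,3,4,5} D(U)={1,3,5,7}: no change
Constraint 2 (Y != U) on D(Y)={2,3,4,5} D(U)={1,3,5,7}: no change
Constraint 3 (U < Y) on D(U)={1,3,5,7} D(Y)={2,3,4,5}: U {1,3,5,7}->{1,3}
Constraint 4 (Y != U) on D(Y)={2,3,4,5} D(U)={1,3}: no change
So after all 4 constraints: D(U) = {1,3}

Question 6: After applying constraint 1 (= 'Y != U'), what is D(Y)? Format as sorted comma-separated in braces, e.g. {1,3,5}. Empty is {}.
Answer: {2,3,4,5}

Derivation:
Constraint 1 (Y != U) on D(Y)={2,3,4,5} D(U)={1,3,5,7}: no change
So after constraint 1: D(Y) = {2,3,4,5}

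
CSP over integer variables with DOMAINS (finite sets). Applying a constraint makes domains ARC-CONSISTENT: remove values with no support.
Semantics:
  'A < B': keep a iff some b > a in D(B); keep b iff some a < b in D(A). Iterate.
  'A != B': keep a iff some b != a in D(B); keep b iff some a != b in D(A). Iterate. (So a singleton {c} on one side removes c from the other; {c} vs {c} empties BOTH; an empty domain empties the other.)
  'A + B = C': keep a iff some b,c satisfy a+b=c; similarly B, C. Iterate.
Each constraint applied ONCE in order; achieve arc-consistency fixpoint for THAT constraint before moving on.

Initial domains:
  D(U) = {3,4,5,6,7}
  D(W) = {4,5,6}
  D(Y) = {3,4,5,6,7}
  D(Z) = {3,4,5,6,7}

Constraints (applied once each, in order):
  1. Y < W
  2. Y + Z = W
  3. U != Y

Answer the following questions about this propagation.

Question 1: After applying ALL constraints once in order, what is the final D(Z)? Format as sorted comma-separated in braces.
Answer: {3}

Derivation:
Constraint 1 (Y < W) on D(Y)={3,4,5,6,7} D(W)={4,5,6}: Y {3,4,5,6,7}->{3,4,5}
Constraint 2 (Y + Z = W) on D(Y)={3,4,5} D(Z)={3,4,5,6,7} D(W)={4,5,6}: Y {3,4,5}->{3}; Z {3,4,5,6,7}->{3}; W {4,5,6}->{6}
Constraint 3 (U != Y) on D(U)={3,4,5,6,7} D(Y)={3}: U {3,4,5,6,7}->{4,5,6,7}
So after all 3 constraints: D(Z) = {3}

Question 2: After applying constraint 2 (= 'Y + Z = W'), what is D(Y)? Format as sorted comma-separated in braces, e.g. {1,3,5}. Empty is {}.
Answer: {3}

Derivation:
Constraint 1 (Y < W) on D(Y)={3,4,5,6,7} D(W)={4,5,6}: Y {3,4,5,6,7}->{3,4,5}
Constraint 2 (Y + Z = W) on D(Y)={3,4,5} D(Z)={3,4,5,6,7} D(W)={4,5,6}: Y {3,4,5}->{3}; Z {3,4,5,6,7}->{3}; W {4,5,6}->{6}
So after constraint 2: D(Y) = {3}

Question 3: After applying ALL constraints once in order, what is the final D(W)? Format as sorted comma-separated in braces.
Constraint 1 (Y < W) on D(Y)={3,4,5,6,7} D(W)={4,5,6}: Y {3,4,5,6,7}->{3,4,5}
Constraint 2 (Y + Z = W) on D(Y)={3,4,5} D(Z)={3,4,5,6,7} D(W)={4,5,6}: Y {3,4,5}->{3}; Z {3,4,5,6,7}->{3}; W {4,5,6}->{6}
Constraint 3 (U != Y) on D(U)={3,4,5,6,7} D(Y)={3}: U {3,4,5,6,7}->{4,5,6,7}
So after all 3 constraints: D(W) = {6}

Answer: {6}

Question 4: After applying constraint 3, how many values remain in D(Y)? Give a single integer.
Answer: 1

Derivation:
Constraint 1 (Y < W) on D(Y)={3,4,5,6,7} D(W)={4,5,6}: Y {3,4,5,6,7}->{3,4,5}
Constraint 2 (Y + Z = W) on D(Y)={3,4,5} D(Z)={3,4,5,6,7} D(W)={4,5,6}: Y {3,4,5}->{3}; Z {3,4,5,6,7}->{3}; W {4,5,6}->{6}
Constraint 3 (U != Y) on D(U)={3,4,5,6,7} D(Y)={3}: U {3,4,5,6,7}->{4,5,6,7}
So after constraint 3: D(Y)={3}, size = 1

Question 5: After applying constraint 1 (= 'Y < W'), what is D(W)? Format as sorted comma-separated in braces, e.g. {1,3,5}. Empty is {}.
Constraint 1 (Y < W) on D(Y)={3,4,5,6,7} D(W)={4,5,6}: Y {3,4,5,6,7}->{3,4,5}
So after constraint 1: D(W) = {4,5,6}

Answer: {4,5,6}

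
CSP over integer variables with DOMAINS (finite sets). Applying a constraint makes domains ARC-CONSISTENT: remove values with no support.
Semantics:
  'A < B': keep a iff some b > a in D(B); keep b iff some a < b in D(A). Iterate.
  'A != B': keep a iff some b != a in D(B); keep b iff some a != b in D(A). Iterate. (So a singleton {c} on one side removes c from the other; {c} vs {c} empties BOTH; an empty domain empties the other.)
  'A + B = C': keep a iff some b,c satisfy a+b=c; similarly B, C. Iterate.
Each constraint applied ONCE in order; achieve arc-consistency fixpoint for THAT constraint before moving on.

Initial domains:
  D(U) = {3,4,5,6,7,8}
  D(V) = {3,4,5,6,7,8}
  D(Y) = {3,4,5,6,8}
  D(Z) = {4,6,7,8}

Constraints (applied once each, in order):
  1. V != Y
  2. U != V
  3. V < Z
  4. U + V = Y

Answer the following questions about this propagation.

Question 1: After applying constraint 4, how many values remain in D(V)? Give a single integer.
Constraint 1 (V != Y) on D(V)={3,4,5,6,7,8} D(Y)={3,4,5,6,8}: no change
Constraint 2 (U != V) on D(U)={3,4,5,6,7,8} D(V)={3,4,5,6,7,8}: no change
Constraint 3 (V < Z) on D(V)={3,4,5,6,7,8} D(Z)={4,6,7,8}: V {3,4,5,6,7,8}->{3,4,5,6,7}
Constraint 4 (U + V = Y) on D(U)={3,4,5,6,7,8} D(V)={3,4,5,6,7} D(Y)={3,4,5,6,8}: U {3,4,5,6,7,8}->{3,4,5}; V {3,4,5,6,7}->{3,4,5}; Y {3,4,5,6,8}->{6,8}
So after constraint 4: D(V)={3,4,5}, size = 3

Answer: 3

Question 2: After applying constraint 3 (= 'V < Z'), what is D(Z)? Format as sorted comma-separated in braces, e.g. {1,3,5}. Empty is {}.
Constraint 1 (V != Y) on D(V)={3,4,5,6,7,8} D(Y)={3,4,5,6,8}: no change
Constraint 2 (U != V) on D(U)={3,4,5,6,7,8} D(V)={3,4,5,6,7,8}: no change
Constraint 3 (V < Z) on D(V)={3,4,5,6,7,8} D(Z)={4,6,7,8}: V {3,4,5,6,7,8}->{3,4,5,6,7}
So after constraint 3: D(Z) = {4,6,7,8}

Answer: {4,6,7,8}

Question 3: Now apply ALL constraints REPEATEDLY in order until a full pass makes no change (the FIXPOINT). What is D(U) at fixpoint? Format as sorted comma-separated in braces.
pass 0 (initial): D(U)={3,4,5,6,7,8}
pass 1: U {3,4,5,6,7,8}->{3,4,5}; V {3,4,5,6,7,8}->{3,4,5}; Y {3,4,5,6,8}->{6,8}
pass 2: no change
Fixpoint after 2 passes: D(U) = {3,4,5}

Answer: {3,4,5}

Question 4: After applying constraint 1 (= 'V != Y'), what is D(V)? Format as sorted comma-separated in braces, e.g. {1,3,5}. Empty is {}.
Constraint 1 (V != Y) on D(V)={3,4,5,6,7,8} D(Y)={3,4,5,6,8}: no change
So after constraint 1: D(V) = {3,4,5,6,7,8}

Answer: {3,4,5,6,7,8}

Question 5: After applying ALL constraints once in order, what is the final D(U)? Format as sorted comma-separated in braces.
Answer: {3,4,5}

Derivation:
Constraint 1 (V != Y) on D(V)={3,4,5,6,7,8} D(Y)={3,4,5,6,8}: no change
Constraint 2 (U != V) on D(U)={3,4,5,6,7,8} D(V)={3,4,5,6,7,8}: no change
Constraint 3 (V < Z) on D(V)={3,4,5,6,7,8} D(Z)={4,6,7,8}: V {3,4,5,6,7,8}->{3,4,5,6,7}
Constraint 4 (U + V = Y) on D(U)={3,4,5,6,7,8} D(V)={3,4,5,6,7} D(Y)={3,4,5,6,8}: U {3,4,5,6,7,8}->{3,4,5}; V {3,4,5,6,7}->{3,4,5}; Y {3,4,5,6,8}->{6,8}
So after all 4 constraints: D(U) = {3,4,5}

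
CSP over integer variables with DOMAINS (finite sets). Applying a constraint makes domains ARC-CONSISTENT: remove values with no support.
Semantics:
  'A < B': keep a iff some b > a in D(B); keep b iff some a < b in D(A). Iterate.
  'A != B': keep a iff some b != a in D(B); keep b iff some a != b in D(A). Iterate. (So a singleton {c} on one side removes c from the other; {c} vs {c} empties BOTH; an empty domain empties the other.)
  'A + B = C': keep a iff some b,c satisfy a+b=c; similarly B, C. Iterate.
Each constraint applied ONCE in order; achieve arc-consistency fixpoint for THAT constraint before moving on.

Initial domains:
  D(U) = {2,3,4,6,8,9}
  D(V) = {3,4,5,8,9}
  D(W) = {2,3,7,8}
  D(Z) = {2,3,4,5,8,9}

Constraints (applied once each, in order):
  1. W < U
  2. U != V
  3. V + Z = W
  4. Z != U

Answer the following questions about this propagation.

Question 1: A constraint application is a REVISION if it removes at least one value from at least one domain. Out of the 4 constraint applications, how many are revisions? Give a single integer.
Answer: 2

Derivation:
Constraint 1 (W < U) on D(W)={2,3,7,8} D(U)={2,3,4,6,8,9}: U {2,3,4,6,8,9}->{3,4,6,8,9} => REVISION
Constraint 2 (U != V) on D(U)={3,4,6,8,9} D(V)={3,4,5,8,9}: no change => not a revision
Constraint 3 (V + Z = W) on D(V)={3,4,5,8,9} D(Z)={2,3,4,5,8,9} D(W)={2,3,7,8}: V {3,4,5,8,9}->{3,4,5}; Z {2,3,4,5,8,9}->{2,3,4,5}; W {2,3,7,8}->{7,8} => REVISION
Constraint 4 (Z != U) on D(Z)={2,3,4,5} D(U)={3,4,6,8,9}: no change => not a revision
Total revisions = 2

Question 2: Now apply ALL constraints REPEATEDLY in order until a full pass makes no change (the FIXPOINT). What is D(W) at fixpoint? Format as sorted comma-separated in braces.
Answer: {7,8}

Derivation:
pass 0 (initial): D(W)={2,3,7,8}
pass 1: U {2,3,4,6,8,9}->{3,4,6,8,9}; V {3,4,5,8,9}->{3,4,5}; W {2,3,7,8}->{7,8}; Z {2,3,4,5,8,9}->{2,3,4,5}
pass 2: U {3,4,6,8,9}->{8,9}
pass 3: no change
Fixpoint after 3 passes: D(W) = {7,8}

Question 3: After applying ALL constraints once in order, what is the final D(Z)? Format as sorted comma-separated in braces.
Answer: {2,3,4,5}

Derivation:
Constraint 1 (W < U) on D(W)={2,3,7,8} D(U)={2,3,4,6,8,9}: U {2,3,4,6,8,9}->{3,4,6,8,9}
Constraint 2 (U != V) on D(U)={3,4,6,8,9} D(V)={3,4,5,8,9}: no change
Constraint 3 (V + Z = W) on D(V)={3,4,5,8,9} D(Z)={2,3,4,5,8,9} D(W)={2,3,7,8}: V {3,4,5,8,9}->{3,4,5}; Z {2,3,4,5,8,9}->{2,3,4,5}; W {2,3,7,8}->{7,8}
Constraint 4 (Z != U) on D(Z)={2,3,4,5} D(U)={3,4,6,8,9}: no change
So after all 4 constraints: D(Z) = {2,3,4,5}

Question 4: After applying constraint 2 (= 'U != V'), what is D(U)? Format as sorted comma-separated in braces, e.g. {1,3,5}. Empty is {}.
Answer: {3,4,6,8,9}

Derivation:
Constraint 1 (W < U) on D(W)={2,3,7,8} D(U)={2,3,4,6,8,9}: U {2,3,4,6,8,9}->{3,4,6,8,9}
Constraint 2 (U != V) on D(U)={3,4,6,8,9} D(V)={3,4,5,8,9}: no change
So after constraint 2: D(U) = {3,4,6,8,9}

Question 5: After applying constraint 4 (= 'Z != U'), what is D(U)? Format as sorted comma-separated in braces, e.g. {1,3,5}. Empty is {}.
Constraint 1 (W < U) on D(W)={2,3,7,8} D(U)={2,3,4,6,8,9}: U {2,3,4,6,8,9}->{3,4,6,8,9}
Constraint 2 (U != V) on D(U)={3,4,6,8,9} D(V)={3,4,5,8,9}: no change
Constraint 3 (V + Z = W) on D(V)={3,4,5,8,9} D(Z)={2,3,4,5,8,9} D(W)={2,3,7,8}: V {3,4,5,8,9}->{3,4,5}; Z {2,3,4,5,8,9}->{2,3,4,5}; W {2,3,7,8}->{7,8}
Constraint 4 (Z != U) on D(Z)={2,3,4,5} D(U)={3,4,6,8,9}: no change
So after constraint 4: D(U) = {3,4,6,8,9}

Answer: {3,4,6,8,9}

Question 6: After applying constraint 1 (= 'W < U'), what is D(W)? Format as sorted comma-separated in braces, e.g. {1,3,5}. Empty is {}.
Answer: {2,3,7,8}

Derivation:
Constraint 1 (W < U) on D(W)={2,3,7,8} D(U)={2,3,4,6,8,9}: U {2,3,4,6,8,9}->{3,4,6,8,9}
So after constraint 1: D(W) = {2,3,7,8}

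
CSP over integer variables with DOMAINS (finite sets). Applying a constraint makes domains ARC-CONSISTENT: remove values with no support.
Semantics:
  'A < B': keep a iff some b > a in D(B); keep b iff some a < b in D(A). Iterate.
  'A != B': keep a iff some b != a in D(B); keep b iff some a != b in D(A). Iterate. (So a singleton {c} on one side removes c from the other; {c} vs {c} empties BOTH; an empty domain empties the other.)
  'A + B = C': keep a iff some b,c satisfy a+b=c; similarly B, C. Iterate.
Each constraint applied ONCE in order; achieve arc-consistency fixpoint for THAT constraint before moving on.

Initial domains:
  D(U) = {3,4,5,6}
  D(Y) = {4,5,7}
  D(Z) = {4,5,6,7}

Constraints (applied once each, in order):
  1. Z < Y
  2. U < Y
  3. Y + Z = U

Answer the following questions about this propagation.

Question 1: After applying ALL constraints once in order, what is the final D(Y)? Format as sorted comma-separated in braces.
Answer: {}

Derivation:
Constraint 1 (Z < Y) on D(Z)={4,5,6,7} D(Y)={4,5,7}: Z {4,5,6,7}->{4,5,6}; Y {4,5,7}->{5,7}
Constraint 2 (U < Y) on D(U)={3,4,5,6} D(Y)={5,7}: no change
Constraint 3 (Y + Z = U) on D(Y)={5,7} D(Z)={4,5,6} D(U)={3,4,5,6}: Y {5,7}->{}; Z {4,5,6}->{}; U {3,4,5,6}->{}
So after all 3 constraints: D(Y) = {}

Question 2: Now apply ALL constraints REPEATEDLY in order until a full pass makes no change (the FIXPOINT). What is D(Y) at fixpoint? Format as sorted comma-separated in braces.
Answer: {}

Derivation:
pass 0 (initial): D(Y)={4,5,7}
pass 1: U {3,4,5,6}->{}; Y {4,5,7}->{}; Z {4,5,6,7}->{}
pass 2: no change
Fixpoint after 2 passes: D(Y) = {}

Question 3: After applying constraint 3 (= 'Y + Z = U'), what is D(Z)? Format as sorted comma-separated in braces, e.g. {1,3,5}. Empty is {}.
Answer: {}

Derivation:
Constraint 1 (Z < Y) on D(Z)={4,5,6,7} D(Y)={4,5,7}: Z {4,5,6,7}->{4,5,6}; Y {4,5,7}->{5,7}
Constraint 2 (U < Y) on D(U)={3,4,5,6} D(Y)={5,7}: no change
Constraint 3 (Y + Z = U) on D(Y)={5,7} D(Z)={4,5,6} D(U)={3,4,5,6}: Y {5,7}->{}; Z {4,5,6}->{}; U {3,4,5,6}->{}
So after constraint 3: D(Z) = {}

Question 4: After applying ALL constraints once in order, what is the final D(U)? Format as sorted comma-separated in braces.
Constraint 1 (Z < Y) on D(Z)={4,5,6,7} D(Y)={4,5,7}: Z {4,5,6,7}->{4,5,6}; Y {4,5,7}->{5,7}
Constraint 2 (U < Y) on D(U)={3,4,5,6} D(Y)={5,7}: no change
Constraint 3 (Y + Z = U) on D(Y)={5,7} D(Z)={4,5,6} D(U)={3,4,5,6}: Y {5,7}->{}; Z {4,5,6}->{}; U {3,4,5,6}->{}
So after all 3 constraints: D(U) = {}

Answer: {}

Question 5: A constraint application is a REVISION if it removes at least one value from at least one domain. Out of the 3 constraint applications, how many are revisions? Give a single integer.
Answer: 2

Derivation:
Constraint 1 (Z < Y) on D(Z)={4,5,6,7} D(Y)={4,5,7}: Z {4,5,6,7}->{4,5,6}; Y {4,5,7}->{5,7} => REVISION
Constraint 2 (U < Y) on D(U)={3,4,5,6} D(Y)={5,7}: no change => not a revision
Constraint 3 (Y + Z = U) on D(Y)={5,7} D(Z)={4,5,6} D(U)={3,4,5,6}: Y {5,7}->{}; Z {4,5,6}->{}; U {3,4,5,6}->{} => REVISION
Total revisions = 2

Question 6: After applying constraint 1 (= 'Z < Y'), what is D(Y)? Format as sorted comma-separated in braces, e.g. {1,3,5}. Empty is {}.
Answer: {5,7}

Derivation:
Constraint 1 (Z < Y) on D(Z)={4,5,6,7} D(Y)={4,5,7}: Z {4,5,6,7}->{4,5,6}; Y {4,5,7}->{5,7}
So after constraint 1: D(Y) = {5,7}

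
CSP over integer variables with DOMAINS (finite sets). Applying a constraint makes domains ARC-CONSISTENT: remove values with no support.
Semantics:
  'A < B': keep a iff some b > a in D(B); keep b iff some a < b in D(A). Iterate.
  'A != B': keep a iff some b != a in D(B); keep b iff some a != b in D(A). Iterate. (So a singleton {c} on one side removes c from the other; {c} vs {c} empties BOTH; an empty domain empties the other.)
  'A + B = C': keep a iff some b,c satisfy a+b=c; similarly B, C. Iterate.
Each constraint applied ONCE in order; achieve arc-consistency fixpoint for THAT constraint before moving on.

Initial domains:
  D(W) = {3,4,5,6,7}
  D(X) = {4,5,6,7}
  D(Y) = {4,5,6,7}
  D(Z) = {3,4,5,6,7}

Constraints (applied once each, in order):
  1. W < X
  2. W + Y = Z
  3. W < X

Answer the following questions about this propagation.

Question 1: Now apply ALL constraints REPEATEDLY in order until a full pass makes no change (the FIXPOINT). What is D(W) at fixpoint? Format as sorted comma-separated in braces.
pass 0 (initial): D(W)={3,4,5,6,7}
pass 1: W {3,4,5,6,7}->{3}; Y {4,5,6,7}->{4}; Z {3,4,5,6,7}->{7}
pass 2: no change
Fixpoint after 2 passes: D(W) = {3}

Answer: {3}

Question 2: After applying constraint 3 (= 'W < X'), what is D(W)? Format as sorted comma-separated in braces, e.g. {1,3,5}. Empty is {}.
Answer: {3}

Derivation:
Constraint 1 (W < X) on D(W)={3,4,5,6,7} D(X)={4,5,6,7}: W {3,4,5,6,7}->{3,4,5,6}
Constraint 2 (W + Y = Z) on D(W)={3,4,5,6} D(Y)={4,5,6,7} D(Z)={3,4,5,6,7}: W {3,4,5,6}->{3}; Y {4,5,6,7}->{4}; Z {3,4,5,6,7}->{7}
Constraint 3 (W < X) on D(W)={3} D(X)={4,5,6,7}: no change
So after constraint 3: D(W) = {3}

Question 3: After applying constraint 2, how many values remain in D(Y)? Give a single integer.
Answer: 1

Derivation:
Constraint 1 (W < X) on D(W)={3,4,5,6,7} D(X)={4,5,6,7}: W {3,4,5,6,7}->{3,4,5,6}
Constraint 2 (W + Y = Z) on D(W)={3,4,5,6} D(Y)={4,5,6,7} D(Z)={3,4,5,6,7}: W {3,4,5,6}->{3}; Y {4,5,6,7}->{4}; Z {3,4,5,6,7}->{7}
So after constraint 2: D(Y)={4}, size = 1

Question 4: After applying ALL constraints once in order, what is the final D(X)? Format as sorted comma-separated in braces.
Answer: {4,5,6,7}

Derivation:
Constraint 1 (W < X) on D(W)={3,4,5,6,7} D(X)={4,5,6,7}: W {3,4,5,6,7}->{3,4,5,6}
Constraint 2 (W + Y = Z) on D(W)={3,4,5,6} D(Y)={4,5,6,7} D(Z)={3,4,5,6,7}: W {3,4,5,6}->{3}; Y {4,5,6,7}->{4}; Z {3,4,5,6,7}->{7}
Constraint 3 (W < X) on D(W)={3} D(X)={4,5,6,7}: no change
So after all 3 constraints: D(X) = {4,5,6,7}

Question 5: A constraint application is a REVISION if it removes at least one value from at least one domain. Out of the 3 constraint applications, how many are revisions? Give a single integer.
Answer: 2

Derivation:
Constraint 1 (W < X) on D(W)={3,4,5,6,7} D(X)={4,5,6,7}: W {3,4,5,6,7}->{3,4,5,6} => REVISION
Constraint 2 (W + Y = Z) on D(W)={3,4,5,6} D(Y)={4,5,6,7} D(Z)={3,4,5,6,7}: W {3,4,5,6}->{3}; Y {4,5,6,7}->{4}; Z {3,4,5,6,7}->{7} => REVISION
Constraint 3 (W < X) on D(W)={3} D(X)={4,5,6,7}: no change => not a revision
Total revisions = 2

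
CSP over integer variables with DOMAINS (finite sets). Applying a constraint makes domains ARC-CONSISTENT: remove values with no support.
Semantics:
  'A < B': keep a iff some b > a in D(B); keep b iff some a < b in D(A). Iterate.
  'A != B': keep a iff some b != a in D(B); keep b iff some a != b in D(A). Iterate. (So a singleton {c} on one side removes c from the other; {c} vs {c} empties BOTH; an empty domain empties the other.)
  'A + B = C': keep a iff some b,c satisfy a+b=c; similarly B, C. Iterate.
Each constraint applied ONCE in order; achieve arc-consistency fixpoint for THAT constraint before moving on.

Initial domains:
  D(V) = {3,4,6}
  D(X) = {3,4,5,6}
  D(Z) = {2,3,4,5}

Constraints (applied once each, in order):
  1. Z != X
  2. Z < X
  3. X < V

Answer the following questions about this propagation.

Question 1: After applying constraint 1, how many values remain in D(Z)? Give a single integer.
Answer: 4

Derivation:
Constraint 1 (Z != X) on D(Z)={2,3,4,5} D(X)={3,4,5,6}: no change
So after constraint 1: D(Z)={2,3,4,5}, size = 4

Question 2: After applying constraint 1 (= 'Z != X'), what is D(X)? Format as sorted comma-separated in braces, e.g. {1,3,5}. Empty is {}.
Answer: {3,4,5,6}

Derivation:
Constraint 1 (Z != X) on D(Z)={2,3,4,5} D(X)={3,4,5,6}: no change
So after constraint 1: D(X) = {3,4,5,6}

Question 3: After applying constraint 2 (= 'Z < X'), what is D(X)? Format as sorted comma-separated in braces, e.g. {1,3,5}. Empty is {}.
Constraint 1 (Z != X) on D(Z)={2,3,4,5} D(X)={3,4,5,6}: no change
Constraint 2 (Z < X) on D(Z)={2,3,4,5} D(X)={3,4,5,6}: no change
So after constraint 2: D(X) = {3,4,5,6}

Answer: {3,4,5,6}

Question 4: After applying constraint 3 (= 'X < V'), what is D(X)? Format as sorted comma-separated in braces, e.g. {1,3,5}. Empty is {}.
Constraint 1 (Z != X) on D(Z)={2,3,4,5} D(X)={3,4,5,6}: no change
Constraint 2 (Z < X) on D(Z)={2,3,4,5} D(X)={3,4,5,6}: no change
Constraint 3 (X < V) on D(X)={3,4,5,6} D(V)={3,4,6}: X {3,4,5,6}->{3,4,5}; V {3,4,6}->{4,6}
So after constraint 3: D(X) = {3,4,5}

Answer: {3,4,5}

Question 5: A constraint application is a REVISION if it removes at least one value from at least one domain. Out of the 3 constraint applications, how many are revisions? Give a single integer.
Answer: 1

Derivation:
Constraint 1 (Z != X) on D(Z)={2,3,4,5} D(X)={3,4,5,6}: no change => not a revision
Constraint 2 (Z < X) on D(Z)={2,3,4,5} D(X)={3,4,5,6}: no change => not a revision
Constraint 3 (X < V) on D(X)={3,4,5,6} D(V)={3,4,6}: X {3,4,5,6}->{3,4,5}; V {3,4,6}->{4,6} => REVISION
Total revisions = 1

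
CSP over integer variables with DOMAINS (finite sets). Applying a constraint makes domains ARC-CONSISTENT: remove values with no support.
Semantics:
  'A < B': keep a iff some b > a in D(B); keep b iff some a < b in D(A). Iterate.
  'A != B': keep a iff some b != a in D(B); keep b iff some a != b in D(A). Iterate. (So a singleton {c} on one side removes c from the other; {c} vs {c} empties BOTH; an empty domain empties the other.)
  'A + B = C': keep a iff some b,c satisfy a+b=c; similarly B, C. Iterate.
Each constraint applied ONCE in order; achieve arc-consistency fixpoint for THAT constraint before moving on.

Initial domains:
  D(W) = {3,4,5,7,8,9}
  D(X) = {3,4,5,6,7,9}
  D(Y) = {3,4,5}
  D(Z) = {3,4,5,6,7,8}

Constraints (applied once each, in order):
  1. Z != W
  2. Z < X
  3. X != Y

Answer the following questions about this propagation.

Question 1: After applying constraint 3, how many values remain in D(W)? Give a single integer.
Answer: 6

Derivation:
Constraint 1 (Z != W) on D(Z)={3,4,5,6,7,8} D(W)={3,4,5,7,8,9}: no change
Constraint 2 (Z < X) on D(Z)={3,4,5,6,7,8} D(X)={3,4,5,6,7,9}: X {3,4,5,6,7,9}->{4,5,6,7,9}
Constraint 3 (X != Y) on D(X)={4,5,6,7,9} D(Y)={3,4,5}: no change
So after constraint 3: D(W)={3,4,5,7,8,9}, size = 6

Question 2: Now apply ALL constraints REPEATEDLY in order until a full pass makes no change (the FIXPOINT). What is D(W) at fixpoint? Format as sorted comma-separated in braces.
Answer: {3,4,5,7,8,9}

Derivation:
pass 0 (initial): D(W)={3,4,5,7,8,9}
pass 1: X {3,4,5,6,7,9}->{4,5,6,7,9}
pass 2: no change
Fixpoint after 2 passes: D(W) = {3,4,5,7,8,9}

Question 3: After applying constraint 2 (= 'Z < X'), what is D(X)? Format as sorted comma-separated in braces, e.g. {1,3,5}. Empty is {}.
Constraint 1 (Z != W) on D(Z)={3,4,5,6,7,8} D(W)={3,4,5,7,8,9}: no change
Constraint 2 (Z < X) on D(Z)={3,4,5,6,7,8} D(X)={3,4,5,6,7,9}: X {3,4,5,6,7,9}->{4,5,6,7,9}
So after constraint 2: D(X) = {4,5,6,7,9}

Answer: {4,5,6,7,9}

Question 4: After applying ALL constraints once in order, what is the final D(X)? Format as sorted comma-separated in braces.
Constraint 1 (Z != W) on D(Z)={3,4,5,6,7,8} D(W)={3,4,5,7,8,9}: no change
Constraint 2 (Z < X) on D(Z)={3,4,5,6,7,8} D(X)={3,4,5,6,7,9}: X {3,4,5,6,7,9}->{4,5,6,7,9}
Constraint 3 (X != Y) on D(X)={4,5,6,7,9} D(Y)={3,4,5}: no change
So after all 3 constraints: D(X) = {4,5,6,7,9}

Answer: {4,5,6,7,9}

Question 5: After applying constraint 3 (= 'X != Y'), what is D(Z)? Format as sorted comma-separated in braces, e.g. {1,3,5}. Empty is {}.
Answer: {3,4,5,6,7,8}

Derivation:
Constraint 1 (Z != W) on D(Z)={3,4,5,6,7,8} D(W)={3,4,5,7,8,9}: no change
Constraint 2 (Z < X) on D(Z)={3,4,5,6,7,8} D(X)={3,4,5,6,7,9}: X {3,4,5,6,7,9}->{4,5,6,7,9}
Constraint 3 (X != Y) on D(X)={4,5,6,7,9} D(Y)={3,4,5}: no change
So after constraint 3: D(Z) = {3,4,5,6,7,8}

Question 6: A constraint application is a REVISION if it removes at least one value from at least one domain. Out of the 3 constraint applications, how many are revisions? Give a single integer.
Constraint 1 (Z != W) on D(Z)={3,4,5,6,7,8} D(W)={3,4,5,7,8,9}: no change => not a revision
Constraint 2 (Z < X) on D(Z)={3,4,5,6,7,8} D(X)={3,4,5,6,7,9}: X {3,4,5,6,7,9}->{4,5,6,7,9} => REVISION
Constraint 3 (X != Y) on D(X)={4,5,6,7,9} D(Y)={3,4,5}: no change => not a revision
Total revisions = 1

Answer: 1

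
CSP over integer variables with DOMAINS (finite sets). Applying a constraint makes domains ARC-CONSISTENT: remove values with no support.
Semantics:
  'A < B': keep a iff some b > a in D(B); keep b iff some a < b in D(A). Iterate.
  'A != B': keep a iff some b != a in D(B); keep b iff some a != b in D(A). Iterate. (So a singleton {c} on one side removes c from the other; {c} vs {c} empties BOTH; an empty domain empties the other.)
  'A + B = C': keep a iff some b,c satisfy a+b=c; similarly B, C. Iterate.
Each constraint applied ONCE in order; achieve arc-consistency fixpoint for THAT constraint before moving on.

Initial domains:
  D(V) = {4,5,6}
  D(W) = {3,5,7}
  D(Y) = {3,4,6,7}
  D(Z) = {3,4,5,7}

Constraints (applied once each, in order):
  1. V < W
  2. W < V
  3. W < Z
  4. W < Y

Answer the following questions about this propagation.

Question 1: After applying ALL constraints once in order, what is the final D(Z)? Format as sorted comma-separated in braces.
Constraint 1 (V < W) on D(V)={4,5,6} D(W)={3,5,7}: W {3,5,7}->{5,7}
Constraint 2 (W < V) on D(W)={5,7} D(V)={4,5,6}: W {5,7}->{5}; V {4,5,6}->{6}
Constraint 3 (W < Z) on D(W)={5} D(Z)={3,4,5,7}: Z {3,4,5,7}->{7}
Constraint 4 (W < Y) on D(W)={5} D(Y)={3,4,6,7}: Y {3,4,6,7}->{6,7}
So after all 4 constraints: D(Z) = {7}

Answer: {7}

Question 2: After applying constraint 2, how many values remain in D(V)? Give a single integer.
Constraint 1 (V < W) on D(V)={4,5,6} D(W)={3,5,7}: W {3,5,7}->{5,7}
Constraint 2 (W < V) on D(W)={5,7} D(V)={4,5,6}: W {5,7}->{5}; V {4,5,6}->{6}
So after constraint 2: D(V)={6}, size = 1

Answer: 1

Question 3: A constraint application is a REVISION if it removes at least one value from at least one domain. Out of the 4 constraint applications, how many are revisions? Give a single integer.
Constraint 1 (V < W) on D(V)={4,5,6} D(W)={3,5,7}: W {3,5,7}->{5,7} => REVISION
Constraint 2 (W < V) on D(W)={5,7} D(V)={4,5,6}: W {5,7}->{5}; V {4,5,6}->{6} => REVISION
Constraint 3 (W < Z) on D(W)={5} D(Z)={3,4,5,7}: Z {3,4,5,7}->{7} => REVISION
Constraint 4 (W < Y) on D(W)={5} D(Y)={3,4,6,7}: Y {3,4,6,7}->{6,7} => REVISION
Total revisions = 4

Answer: 4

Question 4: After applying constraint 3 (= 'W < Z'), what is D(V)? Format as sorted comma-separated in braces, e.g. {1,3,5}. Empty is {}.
Answer: {6}

Derivation:
Constraint 1 (V < W) on D(V)={4,5,6} D(W)={3,5,7}: W {3,5,7}->{5,7}
Constraint 2 (W < V) on D(W)={5,7} D(V)={4,5,6}: W {5,7}->{5}; V {4,5,6}->{6}
Constraint 3 (W < Z) on D(W)={5} D(Z)={3,4,5,7}: Z {3,4,5,7}->{7}
So after constraint 3: D(V) = {6}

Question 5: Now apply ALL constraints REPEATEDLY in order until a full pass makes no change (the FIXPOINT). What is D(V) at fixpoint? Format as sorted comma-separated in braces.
pass 0 (initial): D(V)={4,5,6}
pass 1: V {4,5,6}->{6}; W {3,5,7}->{5}; Y {3,4,6,7}->{6,7}; Z {3,4,5,7}->{7}
pass 2: V {6}->{}; W {5}->{}; Y {6,7}->{}; Z {7}->{}
pass 3: no change
Fixpoint after 3 passes: D(V) = {}

Answer: {}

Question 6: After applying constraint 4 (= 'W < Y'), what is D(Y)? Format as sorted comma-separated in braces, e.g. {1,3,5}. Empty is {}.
Constraint 1 (V < W) on D(V)={4,5,6} D(W)={3,5,7}: W {3,5,7}->{5,7}
Constraint 2 (W < V) on D(W)={5,7} D(V)={4,5,6}: W {5,7}->{5}; V {4,5,6}->{6}
Constraint 3 (W < Z) on D(W)={5} D(Z)={3,4,5,7}: Z {3,4,5,7}->{7}
Constraint 4 (W < Y) on D(W)={5} D(Y)={3,4,6,7}: Y {3,4,6,7}->{6,7}
So after constraint 4: D(Y) = {6,7}

Answer: {6,7}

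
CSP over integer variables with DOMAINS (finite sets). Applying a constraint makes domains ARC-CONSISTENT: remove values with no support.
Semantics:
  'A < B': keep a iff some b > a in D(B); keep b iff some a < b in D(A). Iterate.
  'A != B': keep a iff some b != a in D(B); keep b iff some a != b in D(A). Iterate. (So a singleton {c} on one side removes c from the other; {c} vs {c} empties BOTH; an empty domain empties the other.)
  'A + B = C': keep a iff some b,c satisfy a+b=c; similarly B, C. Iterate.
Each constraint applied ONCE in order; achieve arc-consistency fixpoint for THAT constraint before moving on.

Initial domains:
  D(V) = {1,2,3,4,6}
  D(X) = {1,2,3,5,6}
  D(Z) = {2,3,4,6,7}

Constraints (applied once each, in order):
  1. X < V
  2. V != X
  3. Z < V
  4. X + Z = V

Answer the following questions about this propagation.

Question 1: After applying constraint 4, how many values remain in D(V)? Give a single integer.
Constraint 1 (X < V) on D(X)={1,2,3,5,6} D(V)={1,2,3,4,6}: X {1,2,3,5,6}->{1,2,3,5}; V {1,2,3,4,6}->{2,3,4,6}
Constraint 2 (V != X) on D(V)={2,3,4,6} D(X)={1,2,3,5}: no change
Constraint 3 (Z < V) on D(Z)={2,3,4,6,7} D(V)={2,3,4,6}: Z {2,3,4,6,7}->{2,3,4}; V {2,3,4,6}->{3,4,6}
Constraint 4 (X + Z = V) on D(X)={1,2,3,5} D(Z)={2,3,4} D(V)={3,4,6}: X {1,2,3,5}->{1,2,3}
So after constraint 4: D(V)={3,4,6}, size = 3

Answer: 3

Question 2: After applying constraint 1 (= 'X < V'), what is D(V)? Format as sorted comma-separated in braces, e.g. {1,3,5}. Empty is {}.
Constraint 1 (X < V) on D(X)={1,2,3,5,6} D(V)={1,2,3,4,6}: X {1,2,3,5,6}->{1,2,3,5}; V {1,2,3,4,6}->{2,3,4,6}
So after constraint 1: D(V) = {2,3,4,6}

Answer: {2,3,4,6}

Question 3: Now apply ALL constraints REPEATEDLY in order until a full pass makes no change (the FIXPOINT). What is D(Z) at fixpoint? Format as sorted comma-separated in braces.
pass 0 (initial): D(Z)={2,3,4,6,7}
pass 1: V {1,2,3,4,6}->{3,4,6}; X {1,2,3,5,6}->{1,2,3}; Z {2,3,4,6,7}->{2,3,4}
pass 2: no change
Fixpoint after 2 passes: D(Z) = {2,3,4}

Answer: {2,3,4}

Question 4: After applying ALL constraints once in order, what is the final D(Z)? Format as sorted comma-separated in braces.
Constraint 1 (X < V) on D(X)={1,2,3,5,6} D(V)={1,2,3,4,6}: X {1,2,3,5,6}->{1,2,3,5}; V {1,2,3,4,6}->{2,3,4,6}
Constraint 2 (V != X) on D(V)={2,3,4,6} D(X)={1,2,3,5}: no change
Constraint 3 (Z < V) on D(Z)={2,3,4,6,7} D(V)={2,3,4,6}: Z {2,3,4,6,7}->{2,3,4}; V {2,3,4,6}->{3,4,6}
Constraint 4 (X + Z = V) on D(X)={1,2,3,5} D(Z)={2,3,4} D(V)={3,4,6}: X {1,2,3,5}->{1,2,3}
So after all 4 constraints: D(Z) = {2,3,4}

Answer: {2,3,4}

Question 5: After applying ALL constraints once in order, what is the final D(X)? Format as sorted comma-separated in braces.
Constraint 1 (X < V) on D(X)={1,2,3,5,6} D(V)={1,2,3,4,6}: X {1,2,3,5,6}->{1,2,3,5}; V {1,2,3,4,6}->{2,3,4,6}
Constraint 2 (V != X) on D(V)={2,3,4,6} D(X)={1,2,3,5}: no change
Constraint 3 (Z < V) on D(Z)={2,3,4,6,7} D(V)={2,3,4,6}: Z {2,3,4,6,7}->{2,3,4}; V {2,3,4,6}->{3,4,6}
Constraint 4 (X + Z = V) on D(X)={1,2,3,5} D(Z)={2,3,4} D(V)={3,4,6}: X {1,2,3,5}->{1,2,3}
So after all 4 constraints: D(X) = {1,2,3}

Answer: {1,2,3}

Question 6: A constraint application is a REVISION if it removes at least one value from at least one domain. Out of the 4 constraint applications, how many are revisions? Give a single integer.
Constraint 1 (X < V) on D(X)={1,2,3,5,6} D(V)={1,2,3,4,6}: X {1,2,3,5,6}->{1,2,3,5}; V {1,2,3,4,6}->{2,3,4,6} => REVISION
Constraint 2 (V != X) on D(V)={2,3,4,6} D(X)={1,2,3,5}: no change => not a revision
Constraint 3 (Z < V) on D(Z)={2,3,4,6,7} D(V)={2,3,4,6}: Z {2,3,4,6,7}->{2,3,4}; V {2,3,4,6}->{3,4,6} => REVISION
Constraint 4 (X + Z = V) on D(X)={1,2,3,5} D(Z)={2,3,4} D(V)={3,4,6}: X {1,2,3,5}->{1,2,3} => REVISION
Total revisions = 3

Answer: 3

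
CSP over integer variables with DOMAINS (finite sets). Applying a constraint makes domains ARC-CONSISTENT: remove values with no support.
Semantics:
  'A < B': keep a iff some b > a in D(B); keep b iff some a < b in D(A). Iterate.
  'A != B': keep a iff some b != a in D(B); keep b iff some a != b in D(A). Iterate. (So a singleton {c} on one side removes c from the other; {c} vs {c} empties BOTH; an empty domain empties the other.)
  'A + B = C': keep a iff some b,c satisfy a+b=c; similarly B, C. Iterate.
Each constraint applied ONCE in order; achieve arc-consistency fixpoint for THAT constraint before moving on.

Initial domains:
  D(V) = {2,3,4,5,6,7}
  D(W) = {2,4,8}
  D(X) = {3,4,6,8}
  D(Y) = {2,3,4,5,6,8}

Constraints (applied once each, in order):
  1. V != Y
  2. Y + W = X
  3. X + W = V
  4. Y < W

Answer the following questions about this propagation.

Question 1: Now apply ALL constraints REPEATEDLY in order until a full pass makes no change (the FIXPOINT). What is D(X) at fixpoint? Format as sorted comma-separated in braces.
pass 0 (initial): D(X)={3,4,6,8}
pass 1: V {2,3,4,5,6,7}->{6}; W {2,4,8}->{}; X {3,4,6,8}->{4}; Y {2,3,4,5,6,8}->{}
pass 2: V {6}->{}; X {4}->{}
pass 3: no change
Fixpoint after 3 passes: D(X) = {}

Answer: {}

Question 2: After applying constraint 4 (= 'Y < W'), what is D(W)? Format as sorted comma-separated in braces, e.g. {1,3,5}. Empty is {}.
Answer: {}

Derivation:
Constraint 1 (V != Y) on D(V)={2,3,4,5,6,7} D(Y)={2,3,4,5,6,8}: no change
Constraint 2 (Y + W = X) on D(Y)={2,3,4,5,6,8} D(W)={2,4,8} D(X)={3,4,6,8}: Y {2,3,4,5,6,8}->{2,4,6}; W {2,4,8}->{2,4}; X {3,4,6,8}->{4,6,8}
Constraint 3 (X + W = V) on D(X)={4,6,8} D(W)={2,4} D(V)={2,3,4,5,6,7}: X {4,6,8}->{4}; W {2,4}->{2}; V {2,3,4,5,6,7}->{6}
Constraint 4 (Y < W) on D(Y)={2,4,6} D(W)={2}: Y {2,4,6}->{}; W {2}->{}
So after constraint 4: D(W) = {}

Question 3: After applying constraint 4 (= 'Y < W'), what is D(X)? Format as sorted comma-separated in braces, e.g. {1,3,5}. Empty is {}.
Answer: {4}

Derivation:
Constraint 1 (V != Y) on D(V)={2,3,4,5,6,7} D(Y)={2,3,4,5,6,8}: no change
Constraint 2 (Y + W = X) on D(Y)={2,3,4,5,6,8} D(W)={2,4,8} D(X)={3,4,6,8}: Y {2,3,4,5,6,8}->{2,4,6}; W {2,4,8}->{2,4}; X {3,4,6,8}->{4,6,8}
Constraint 3 (X + W = V) on D(X)={4,6,8} D(W)={2,4} D(V)={2,3,4,5,6,7}: X {4,6,8}->{4}; W {2,4}->{2}; V {2,3,4,5,6,7}->{6}
Constraint 4 (Y < W) on D(Y)={2,4,6} D(W)={2}: Y {2,4,6}->{}; W {2}->{}
So after constraint 4: D(X) = {4}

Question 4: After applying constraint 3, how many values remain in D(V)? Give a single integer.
Constraint 1 (V != Y) on D(V)={2,3,4,5,6,7} D(Y)={2,3,4,5,6,8}: no change
Constraint 2 (Y + W = X) on D(Y)={2,3,4,5,6,8} D(W)={2,4,8} D(X)={3,4,6,8}: Y {2,3,4,5,6,8}->{2,4,6}; W {2,4,8}->{2,4}; X {3,4,6,8}->{4,6,8}
Constraint 3 (X + W = V) on D(X)={4,6,8} D(W)={2,4} D(V)={2,3,4,5,6,7}: X {4,6,8}->{4}; W {2,4}->{2}; V {2,3,4,5,6,7}->{6}
So after constraint 3: D(V)={6}, size = 1

Answer: 1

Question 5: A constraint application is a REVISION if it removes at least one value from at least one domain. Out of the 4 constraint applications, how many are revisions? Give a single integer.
Answer: 3

Derivation:
Constraint 1 (V != Y) on D(V)={2,3,4,5,6,7} D(Y)={2,3,4,5,6,8}: no change => not a revision
Constraint 2 (Y + W = X) on D(Y)={2,3,4,5,6,8} D(W)={2,4,8} D(X)={3,4,6,8}: Y {2,3,4,5,6,8}->{2,4,6}; W {2,4,8}->{2,4}; X {3,4,6,8}->{4,6,8} => REVISION
Constraint 3 (X + W = V) on D(X)={4,6,8} D(W)={2,4} D(V)={2,3,4,5,6,7}: X {4,6,8}->{4}; W {2,4}->{2}; V {2,3,4,5,6,7}->{6} => REVISION
Constraint 4 (Y < W) on D(Y)={2,4,6} D(W)={2}: Y {2,4,6}->{}; W {2}->{} => REVISION
Total revisions = 3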